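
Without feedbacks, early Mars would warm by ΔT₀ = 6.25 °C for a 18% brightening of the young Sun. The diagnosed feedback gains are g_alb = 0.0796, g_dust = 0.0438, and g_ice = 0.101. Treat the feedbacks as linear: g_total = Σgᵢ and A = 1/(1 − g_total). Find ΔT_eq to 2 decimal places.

8.06 °C

Total gain g = 0.0796 + 0.0438 + 0.101 = 0.2244.
Amplification A = 1/(1 − 0.2244) = 1.289.
ΔT = 6.25 × 1.289 = 8.06 °C.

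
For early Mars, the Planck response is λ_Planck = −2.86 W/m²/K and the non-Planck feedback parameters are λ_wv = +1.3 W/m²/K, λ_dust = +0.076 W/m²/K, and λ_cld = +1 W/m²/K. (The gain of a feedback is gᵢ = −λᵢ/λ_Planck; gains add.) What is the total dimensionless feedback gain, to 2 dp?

0.83

Convert to gains: g_wv = 1.3/2.86 = 0.4545; g_dust = 0.076/2.86 = 0.02657; g_cld = 1/2.86 = 0.3497.
Total gain g = 0.83077.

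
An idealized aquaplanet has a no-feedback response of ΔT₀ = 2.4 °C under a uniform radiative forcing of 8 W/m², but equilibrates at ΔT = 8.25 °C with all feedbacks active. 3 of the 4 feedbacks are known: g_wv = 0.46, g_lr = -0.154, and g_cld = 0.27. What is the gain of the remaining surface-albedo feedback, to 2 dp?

0.13

Amplification A = ΔT/ΔT₀ = 8.25/2.4 = 3.438.
Total gain g = 1 − 1/A = 1 − 1/3.438 = 0.7091.
Known gains sum to 0.46 − 0.154 + 0.27 = 0.576.
g_alb = 0.7091 − 0.576 = 0.13.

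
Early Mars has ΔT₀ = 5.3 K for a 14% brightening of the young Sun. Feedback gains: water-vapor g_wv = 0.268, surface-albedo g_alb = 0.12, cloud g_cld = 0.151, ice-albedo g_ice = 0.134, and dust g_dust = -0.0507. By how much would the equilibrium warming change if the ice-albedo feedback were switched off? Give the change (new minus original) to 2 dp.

-3.67 K

Original: g = 0.6223, ΔT = 5.3/(1−0.6223) = 14.0323 K.
Without ice-albedo: g' = 0.4883, ΔT' = 5.3/(1−0.4883) = 10.3576 K.
Change = 10.3576 − 14.0323 = -3.67 K.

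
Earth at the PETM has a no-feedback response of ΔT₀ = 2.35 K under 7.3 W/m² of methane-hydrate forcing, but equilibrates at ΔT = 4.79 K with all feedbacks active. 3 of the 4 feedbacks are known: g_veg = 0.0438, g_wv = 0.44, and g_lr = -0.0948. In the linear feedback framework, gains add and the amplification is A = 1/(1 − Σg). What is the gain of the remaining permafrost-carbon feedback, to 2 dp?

Amplification A = ΔT/ΔT₀ = 4.79/2.35 = 2.038.
Total gain g = 1 − 1/A = 1 − 1/2.038 = 0.5093.
Known gains sum to 0.0438 + 0.44 − 0.0948 = 0.389.
g_pf = 0.5093 − 0.389 = 0.12.

0.12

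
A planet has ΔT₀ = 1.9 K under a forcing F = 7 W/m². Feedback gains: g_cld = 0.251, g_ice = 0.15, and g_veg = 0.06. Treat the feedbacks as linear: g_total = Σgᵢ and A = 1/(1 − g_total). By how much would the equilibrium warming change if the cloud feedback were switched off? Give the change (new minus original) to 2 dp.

-1.12 K

Original: g = 0.461, ΔT = 1.9/(1−0.461) = 3.5250 K.
Without cloud: g' = 0.21, ΔT' = 1.9/(1−0.21) = 2.4051 K.
Change = 2.4051 − 3.5250 = -1.12 K.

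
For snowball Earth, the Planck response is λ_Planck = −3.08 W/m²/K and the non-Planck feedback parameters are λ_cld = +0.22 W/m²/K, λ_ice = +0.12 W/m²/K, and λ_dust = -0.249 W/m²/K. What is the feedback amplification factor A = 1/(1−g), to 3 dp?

Convert to gains: g_cld = 0.22/3.08 = 0.07143; g_ice = 0.12/3.08 = 0.03896; g_dust = -0.249/3.08 = -0.08084.
Total gain g = 0.02955.
A = 1/(1 − 0.02955) = 1.030.

1.030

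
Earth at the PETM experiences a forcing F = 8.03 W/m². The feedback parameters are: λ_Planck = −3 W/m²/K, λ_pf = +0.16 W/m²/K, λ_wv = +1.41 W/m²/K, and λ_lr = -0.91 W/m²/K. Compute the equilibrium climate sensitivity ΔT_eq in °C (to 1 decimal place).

Net feedback parameter λ = (−3) + (+0.16) + (+1.41) + (-0.91) = -2.34 W/m²/K.
ΔT = −F/λ = −8.03/(-2.34) = 3.4 °C.

3.4 °C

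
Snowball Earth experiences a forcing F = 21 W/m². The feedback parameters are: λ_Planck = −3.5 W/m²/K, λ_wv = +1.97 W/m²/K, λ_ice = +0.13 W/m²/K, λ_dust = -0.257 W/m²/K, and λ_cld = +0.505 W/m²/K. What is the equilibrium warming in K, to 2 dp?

Net feedback parameter λ = (−3.5) + (+1.97) + (+0.13) + (-0.257) + (+0.505) = -1.152 W/m²/K.
ΔT = −F/λ = −21/(-1.152) = 18.23 K.

18.23 K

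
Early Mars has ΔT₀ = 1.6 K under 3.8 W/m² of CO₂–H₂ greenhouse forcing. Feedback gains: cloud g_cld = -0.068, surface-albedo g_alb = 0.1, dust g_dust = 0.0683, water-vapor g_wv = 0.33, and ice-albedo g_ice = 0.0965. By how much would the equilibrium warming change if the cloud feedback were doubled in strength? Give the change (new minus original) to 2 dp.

Original: g = 0.5268, ΔT = 1.6/(1−0.5268) = 3.3812 K.
With doubled cloud: g' = 0.4588, ΔT' = 1.6/(1−0.4588) = 2.9564 K.
Change = 2.9564 − 3.3812 = -0.42 K.

-0.42 K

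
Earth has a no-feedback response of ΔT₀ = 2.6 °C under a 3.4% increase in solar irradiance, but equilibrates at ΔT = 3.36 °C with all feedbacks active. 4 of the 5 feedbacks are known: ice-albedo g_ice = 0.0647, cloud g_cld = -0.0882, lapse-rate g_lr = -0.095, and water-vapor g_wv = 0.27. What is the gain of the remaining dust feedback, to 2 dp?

0.07

Amplification A = ΔT/ΔT₀ = 3.36/2.6 = 1.292.
Total gain g = 1 − 1/A = 1 − 1/1.292 = 0.226.
Known gains sum to 0.0647 − 0.0882 − 0.095 + 0.27 = 0.1515.
g_dust = 0.226 − 0.1515 = 0.07.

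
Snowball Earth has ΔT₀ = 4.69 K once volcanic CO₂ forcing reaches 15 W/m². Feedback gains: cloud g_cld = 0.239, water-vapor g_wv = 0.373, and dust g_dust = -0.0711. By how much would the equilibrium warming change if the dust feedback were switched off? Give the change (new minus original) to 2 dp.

1.87 K

Original: g = 0.5409, ΔT = 4.69/(1−0.5409) = 10.2156 K.
Without dust: g' = 0.612, ΔT' = 4.69/(1−0.612) = 12.0876 K.
Change = 12.0876 − 10.2156 = 1.87 K.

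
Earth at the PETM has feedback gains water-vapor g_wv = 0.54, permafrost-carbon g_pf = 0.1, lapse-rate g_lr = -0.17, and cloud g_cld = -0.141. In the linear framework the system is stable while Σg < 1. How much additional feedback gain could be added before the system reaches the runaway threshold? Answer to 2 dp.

0.67

Current total gain = 0.54 + 0.1 − 0.17 − 0.141 = 0.329.
Margin to runaway = 1 − 0.329 = 0.67.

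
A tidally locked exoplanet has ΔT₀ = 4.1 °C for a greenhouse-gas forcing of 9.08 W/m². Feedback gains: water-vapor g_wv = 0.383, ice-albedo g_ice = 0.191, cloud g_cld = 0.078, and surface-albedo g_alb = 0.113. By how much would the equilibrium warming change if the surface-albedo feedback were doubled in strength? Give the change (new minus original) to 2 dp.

16.16 °C

Original: g = 0.765, ΔT = 4.1/(1−0.765) = 17.4468 °C.
With doubled surface-albedo: g' = 0.878, ΔT' = 4.1/(1−0.878) = 33.6066 °C.
Change = 33.6066 − 17.4468 = 16.16 °C.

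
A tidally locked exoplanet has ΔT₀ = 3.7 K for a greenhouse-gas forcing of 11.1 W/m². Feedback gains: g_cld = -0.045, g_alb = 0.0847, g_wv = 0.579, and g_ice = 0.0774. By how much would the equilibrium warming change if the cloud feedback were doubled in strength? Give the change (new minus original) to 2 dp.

-1.57 K

Original: g = 0.6961, ΔT = 3.7/(1−0.6961) = 12.1751 K.
With doubled cloud: g' = 0.6511, ΔT' = 3.7/(1−0.6511) = 10.6048 K.
Change = 10.6048 − 12.1751 = -1.57 K.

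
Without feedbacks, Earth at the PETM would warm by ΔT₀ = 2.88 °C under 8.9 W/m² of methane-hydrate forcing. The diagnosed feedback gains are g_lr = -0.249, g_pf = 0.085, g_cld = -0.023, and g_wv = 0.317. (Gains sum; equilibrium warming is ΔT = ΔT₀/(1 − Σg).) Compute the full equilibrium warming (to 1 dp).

3.3 °C

Total gain g = -0.249 + 0.085 − 0.023 + 0.317 = 0.13.
Amplification A = 1/(1 − 0.13) = 1.149.
ΔT = 2.88 × 1.149 = 3.3 °C.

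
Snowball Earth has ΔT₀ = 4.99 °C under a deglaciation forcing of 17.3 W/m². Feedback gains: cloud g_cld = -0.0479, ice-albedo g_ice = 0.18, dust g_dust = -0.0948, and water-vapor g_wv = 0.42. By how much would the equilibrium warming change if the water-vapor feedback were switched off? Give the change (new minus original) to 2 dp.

-4.01 °C

Original: g = 0.4573, ΔT = 4.99/(1−0.4573) = 9.1948 °C.
Without water-vapor: g' = 0.0373, ΔT' = 4.99/(1−0.0373) = 5.1833 °C.
Change = 5.1833 − 9.1948 = -4.01 °C.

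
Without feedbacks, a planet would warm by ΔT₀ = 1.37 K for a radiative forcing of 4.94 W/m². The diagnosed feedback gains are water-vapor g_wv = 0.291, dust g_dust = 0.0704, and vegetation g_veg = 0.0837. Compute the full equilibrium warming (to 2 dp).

Total gain g = 0.291 + 0.0704 + 0.0837 = 0.4451.
Amplification A = 1/(1 − 0.4451) = 1.802.
ΔT = 1.37 × 1.802 = 2.47 K.

2.47 K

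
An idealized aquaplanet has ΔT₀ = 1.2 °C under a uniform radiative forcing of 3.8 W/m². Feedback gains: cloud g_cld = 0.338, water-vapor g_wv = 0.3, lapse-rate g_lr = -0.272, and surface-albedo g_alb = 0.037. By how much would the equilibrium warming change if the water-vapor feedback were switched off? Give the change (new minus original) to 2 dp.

-0.67 °C

Original: g = 0.403, ΔT = 1.2/(1−0.403) = 2.0101 °C.
Without water-vapor: g' = 0.103, ΔT' = 1.2/(1−0.103) = 1.3378 °C.
Change = 1.3378 − 2.0101 = -0.67 °C.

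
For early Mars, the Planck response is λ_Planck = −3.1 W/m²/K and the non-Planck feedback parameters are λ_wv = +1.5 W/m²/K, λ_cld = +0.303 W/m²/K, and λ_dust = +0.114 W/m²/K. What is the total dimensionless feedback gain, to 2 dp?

0.62

Convert to gains: g_wv = 1.5/3.1 = 0.4839; g_cld = 0.303/3.1 = 0.09774; g_dust = 0.114/3.1 = 0.03677.
Total gain g = 0.61841.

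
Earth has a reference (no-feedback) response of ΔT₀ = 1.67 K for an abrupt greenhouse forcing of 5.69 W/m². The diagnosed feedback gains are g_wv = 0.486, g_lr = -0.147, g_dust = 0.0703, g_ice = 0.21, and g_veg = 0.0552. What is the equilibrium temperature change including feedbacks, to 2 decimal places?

5.13 K

Total gain g = 0.486 − 0.147 + 0.0703 + 0.21 + 0.0552 = 0.6745.
Amplification A = 1/(1 − 0.6745) = 3.072.
ΔT = 1.67 × 3.072 = 5.13 K.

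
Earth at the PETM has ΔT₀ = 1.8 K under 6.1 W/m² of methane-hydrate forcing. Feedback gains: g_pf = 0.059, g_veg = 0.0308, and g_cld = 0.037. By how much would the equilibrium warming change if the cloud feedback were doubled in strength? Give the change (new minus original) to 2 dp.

Original: g = 0.1268, ΔT = 1.8/(1−0.1268) = 2.0614 K.
With doubled cloud: g' = 0.1638, ΔT' = 1.8/(1−0.1638) = 2.1526 K.
Change = 2.1526 − 2.0614 = 0.09 K.

0.09 K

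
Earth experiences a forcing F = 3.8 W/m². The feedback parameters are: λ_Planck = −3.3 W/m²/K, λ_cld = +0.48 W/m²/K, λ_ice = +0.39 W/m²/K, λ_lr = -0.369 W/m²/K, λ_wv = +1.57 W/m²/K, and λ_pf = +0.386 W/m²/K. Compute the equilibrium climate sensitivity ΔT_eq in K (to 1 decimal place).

Net feedback parameter λ = (−3.3) + (+0.48) + (+0.39) + (-0.369) + (+1.57) + (+0.386) = -0.843 W/m²/K.
ΔT = −F/λ = −3.8/(-0.843) = 4.5 K.

4.5 K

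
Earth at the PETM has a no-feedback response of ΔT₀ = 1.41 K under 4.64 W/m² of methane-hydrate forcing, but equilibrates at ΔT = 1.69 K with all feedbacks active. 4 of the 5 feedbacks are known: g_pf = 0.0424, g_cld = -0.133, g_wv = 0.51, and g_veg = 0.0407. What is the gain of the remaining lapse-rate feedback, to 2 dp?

-0.29

Amplification A = ΔT/ΔT₀ = 1.69/1.41 = 1.199.
Total gain g = 1 − 1/A = 1 − 1/1.199 = 0.166.
Known gains sum to 0.0424 − 0.133 + 0.51 + 0.0407 = 0.4601.
g_lr = 0.166 − 0.4601 = -0.29.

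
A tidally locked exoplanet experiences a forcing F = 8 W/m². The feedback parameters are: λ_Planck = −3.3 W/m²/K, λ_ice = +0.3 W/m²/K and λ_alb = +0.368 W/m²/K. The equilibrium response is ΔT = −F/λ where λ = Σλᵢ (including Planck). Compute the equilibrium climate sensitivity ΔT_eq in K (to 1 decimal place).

Net feedback parameter λ = (−3.3) + (+0.3) + (+0.368) = -2.632 W/m²/K.
ΔT = −F/λ = −8/(-2.632) = 3.0 K.

3.0 K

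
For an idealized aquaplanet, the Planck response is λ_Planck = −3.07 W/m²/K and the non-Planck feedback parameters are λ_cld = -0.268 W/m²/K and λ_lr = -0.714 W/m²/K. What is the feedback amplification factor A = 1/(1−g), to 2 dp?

0.76

Convert to gains: g_cld = -0.268/3.07 = -0.0873; g_lr = -0.714/3.07 = -0.2326.
Total gain g = -0.3199.
A = 1/(1 + 0.3199) = 0.76.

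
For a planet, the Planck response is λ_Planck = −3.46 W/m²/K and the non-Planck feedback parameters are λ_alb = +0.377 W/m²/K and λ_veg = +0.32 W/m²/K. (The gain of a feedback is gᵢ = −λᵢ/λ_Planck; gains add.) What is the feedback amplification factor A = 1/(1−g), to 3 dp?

1.252

Convert to gains: g_alb = 0.377/3.46 = 0.109; g_veg = 0.32/3.46 = 0.09249.
Total gain g = 0.20149.
A = 1/(1 − 0.20149) = 1.252.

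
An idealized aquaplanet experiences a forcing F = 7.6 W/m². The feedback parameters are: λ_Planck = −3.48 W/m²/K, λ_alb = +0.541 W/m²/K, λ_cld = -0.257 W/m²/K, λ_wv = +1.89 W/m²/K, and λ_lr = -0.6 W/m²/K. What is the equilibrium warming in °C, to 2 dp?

Net feedback parameter λ = (−3.48) + (+0.541) + (-0.257) + (+1.89) + (-0.6) = -1.906 W/m²/K.
ΔT = −F/λ = −7.6/(-1.906) = 3.99 °C.

3.99 °C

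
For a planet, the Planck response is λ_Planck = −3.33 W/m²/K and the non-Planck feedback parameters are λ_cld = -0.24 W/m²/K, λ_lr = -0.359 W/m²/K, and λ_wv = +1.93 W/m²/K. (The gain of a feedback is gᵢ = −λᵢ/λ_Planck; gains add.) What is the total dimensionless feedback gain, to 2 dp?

0.40

Convert to gains: g_cld = -0.24/3.33 = -0.07207; g_lr = -0.359/3.33 = -0.1078; g_wv = 1.93/3.33 = 0.5796.
Total gain g = 0.39973.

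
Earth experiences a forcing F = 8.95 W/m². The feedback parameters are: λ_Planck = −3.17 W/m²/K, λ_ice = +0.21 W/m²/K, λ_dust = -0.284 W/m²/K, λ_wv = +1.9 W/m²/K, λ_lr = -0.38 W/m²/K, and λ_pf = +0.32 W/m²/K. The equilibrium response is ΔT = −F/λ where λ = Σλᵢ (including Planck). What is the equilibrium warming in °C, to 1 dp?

Net feedback parameter λ = (−3.17) + (+0.21) + (-0.284) + (+1.9) + (-0.38) + (+0.32) = -1.404 W/m²/K.
ΔT = −F/λ = −8.95/(-1.404) = 6.4 °C.

6.4 °C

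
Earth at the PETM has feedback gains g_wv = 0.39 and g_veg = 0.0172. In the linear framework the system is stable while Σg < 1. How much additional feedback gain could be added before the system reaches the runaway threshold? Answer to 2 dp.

Current total gain = 0.39 + 0.0172 = 0.4072.
Margin to runaway = 1 − 0.4072 = 0.59.

0.59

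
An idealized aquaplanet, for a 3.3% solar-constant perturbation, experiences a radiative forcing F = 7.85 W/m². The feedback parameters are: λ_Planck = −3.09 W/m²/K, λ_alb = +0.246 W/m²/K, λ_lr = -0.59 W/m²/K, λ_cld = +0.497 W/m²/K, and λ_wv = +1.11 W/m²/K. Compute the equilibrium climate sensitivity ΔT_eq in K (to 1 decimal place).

Net feedback parameter λ = (−3.09) + (+0.246) + (-0.59) + (+0.497) + (+1.11) = -1.827 W/m²/K.
ΔT = −F/λ = −7.85/(-1.827) = 4.3 K.

4.3 K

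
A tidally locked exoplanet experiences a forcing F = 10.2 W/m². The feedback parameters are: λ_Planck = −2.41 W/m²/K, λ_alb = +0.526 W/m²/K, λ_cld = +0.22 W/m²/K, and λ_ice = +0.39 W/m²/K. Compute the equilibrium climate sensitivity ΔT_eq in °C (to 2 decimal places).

8.01 °C

Net feedback parameter λ = (−2.41) + (+0.526) + (+0.22) + (+0.39) = -1.274 W/m²/K.
ΔT = −F/λ = −10.2/(-1.274) = 8.01 °C.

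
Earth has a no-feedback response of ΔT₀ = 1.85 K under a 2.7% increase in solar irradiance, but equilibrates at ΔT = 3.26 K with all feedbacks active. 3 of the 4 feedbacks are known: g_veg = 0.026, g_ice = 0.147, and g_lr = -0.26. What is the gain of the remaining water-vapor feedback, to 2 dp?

0.52

Amplification A = ΔT/ΔT₀ = 3.26/1.85 = 1.762.
Total gain g = 1 − 1/A = 1 − 1/1.762 = 0.4325.
Known gains sum to 0.026 + 0.147 − 0.26 = -0.087.
g_wv = 0.4325 + 0.087 = 0.52.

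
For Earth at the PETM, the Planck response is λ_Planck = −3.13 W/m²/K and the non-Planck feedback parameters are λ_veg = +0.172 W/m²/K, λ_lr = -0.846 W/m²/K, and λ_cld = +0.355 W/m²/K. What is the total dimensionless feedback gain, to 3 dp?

Convert to gains: g_veg = 0.172/3.13 = 0.05495; g_lr = -0.846/3.13 = -0.2703; g_cld = 0.355/3.13 = 0.1134.
Total gain g = -0.10195.

-0.102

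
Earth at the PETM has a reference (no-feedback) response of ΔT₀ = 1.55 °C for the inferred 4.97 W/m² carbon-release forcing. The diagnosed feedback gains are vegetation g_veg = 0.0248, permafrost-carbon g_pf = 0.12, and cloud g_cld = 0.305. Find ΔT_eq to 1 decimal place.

2.8 °C

Total gain g = 0.0248 + 0.12 + 0.305 = 0.4498.
Amplification A = 1/(1 − 0.4498) = 1.818.
ΔT = 1.55 × 1.818 = 2.8 °C.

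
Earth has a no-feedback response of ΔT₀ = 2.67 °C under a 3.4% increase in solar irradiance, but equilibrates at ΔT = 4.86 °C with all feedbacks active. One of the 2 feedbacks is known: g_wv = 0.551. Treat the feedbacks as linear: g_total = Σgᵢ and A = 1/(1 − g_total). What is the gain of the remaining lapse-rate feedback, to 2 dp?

Amplification A = ΔT/ΔT₀ = 4.86/2.67 = 1.82.
Total gain g = 1 − 1/A = 1 − 1/1.82 = 0.4505.
The known gain is 0.551.
g_lr = 0.4505 − 0.551 = -0.10.

-0.10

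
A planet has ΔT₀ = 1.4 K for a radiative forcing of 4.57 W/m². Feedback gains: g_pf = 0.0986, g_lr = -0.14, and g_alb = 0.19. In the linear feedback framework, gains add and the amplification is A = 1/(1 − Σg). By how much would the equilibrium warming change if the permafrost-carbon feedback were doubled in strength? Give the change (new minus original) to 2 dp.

Original: g = 0.1486, ΔT = 1.4/(1−0.1486) = 1.6444 K.
With doubled permafrost-carbon: g' = 0.2472, ΔT' = 1.4/(1−0.2472) = 1.8597 K.
Change = 1.8597 − 1.6444 = 0.22 K.

0.22 K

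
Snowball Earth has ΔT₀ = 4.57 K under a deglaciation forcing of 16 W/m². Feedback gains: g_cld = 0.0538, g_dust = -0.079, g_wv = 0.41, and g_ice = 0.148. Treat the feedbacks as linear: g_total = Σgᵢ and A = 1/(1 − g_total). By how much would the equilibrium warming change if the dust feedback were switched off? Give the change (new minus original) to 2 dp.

Original: g = 0.5328, ΔT = 4.57/(1−0.5328) = 9.7817 K.
Without dust: g' = 0.6118, ΔT' = 4.57/(1−0.6118) = 11.7723 K.
Change = 11.7723 − 9.7817 = 1.99 K.

1.99 K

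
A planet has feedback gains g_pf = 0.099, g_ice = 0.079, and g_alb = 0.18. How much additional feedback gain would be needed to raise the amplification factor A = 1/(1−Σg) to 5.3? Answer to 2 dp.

0.45

Current total gain = 0.358.
Target gain for A = 5.3: g* = 1 − 1/5.3 = 0.8113.
Additional gain needed = 0.8113 − 0.358 = 0.45.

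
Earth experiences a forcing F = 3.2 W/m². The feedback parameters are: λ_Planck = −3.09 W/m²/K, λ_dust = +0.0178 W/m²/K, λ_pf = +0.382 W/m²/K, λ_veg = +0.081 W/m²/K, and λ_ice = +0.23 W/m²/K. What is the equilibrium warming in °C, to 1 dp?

Net feedback parameter λ = (−3.09) + (+0.0178) + (+0.382) + (+0.081) + (+0.23) = -2.3792 W/m²/K.
ΔT = −F/λ = −3.2/(-2.3792) = 1.3 °C.

1.3 °C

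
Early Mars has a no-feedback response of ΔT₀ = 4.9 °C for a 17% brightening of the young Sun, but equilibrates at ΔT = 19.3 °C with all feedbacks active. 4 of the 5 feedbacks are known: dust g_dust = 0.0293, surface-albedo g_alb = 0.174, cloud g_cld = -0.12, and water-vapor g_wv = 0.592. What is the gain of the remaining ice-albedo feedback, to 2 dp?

0.07

Amplification A = ΔT/ΔT₀ = 19.3/4.9 = 3.939.
Total gain g = 1 − 1/A = 1 − 1/3.939 = 0.7461.
Known gains sum to 0.0293 + 0.174 − 0.12 + 0.592 = 0.6753.
g_ice = 0.7461 − 0.6753 = 0.07.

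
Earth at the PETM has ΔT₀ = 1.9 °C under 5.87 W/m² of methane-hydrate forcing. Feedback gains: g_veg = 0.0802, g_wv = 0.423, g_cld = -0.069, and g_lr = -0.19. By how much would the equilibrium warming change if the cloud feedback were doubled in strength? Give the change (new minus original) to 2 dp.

-0.21 °C

Original: g = 0.2442, ΔT = 1.9/(1−0.2442) = 2.5139 °C.
With doubled cloud: g' = 0.1752, ΔT' = 1.9/(1−0.1752) = 2.3036 °C.
Change = 2.3036 − 2.5139 = -0.21 °C.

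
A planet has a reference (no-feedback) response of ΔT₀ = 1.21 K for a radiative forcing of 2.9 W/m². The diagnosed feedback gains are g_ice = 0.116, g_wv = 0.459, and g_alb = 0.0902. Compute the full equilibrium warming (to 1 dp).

Total gain g = 0.116 + 0.459 + 0.0902 = 0.6652.
Amplification A = 1/(1 − 0.6652) = 2.987.
ΔT = 1.21 × 2.987 = 3.6 K.

3.6 K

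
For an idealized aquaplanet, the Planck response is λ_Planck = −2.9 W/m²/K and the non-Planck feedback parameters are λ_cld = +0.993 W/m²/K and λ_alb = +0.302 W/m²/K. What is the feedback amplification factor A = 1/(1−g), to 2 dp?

1.81

Convert to gains: g_cld = 0.993/2.9 = 0.3424; g_alb = 0.302/2.9 = 0.1041.
Total gain g = 0.4465.
A = 1/(1 − 0.4465) = 1.81.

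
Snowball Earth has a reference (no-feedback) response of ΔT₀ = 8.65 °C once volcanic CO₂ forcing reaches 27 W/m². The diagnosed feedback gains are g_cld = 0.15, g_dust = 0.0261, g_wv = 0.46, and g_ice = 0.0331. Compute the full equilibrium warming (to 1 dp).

26.1 °C

Total gain g = 0.15 + 0.0261 + 0.46 + 0.0331 = 0.6692.
Amplification A = 1/(1 − 0.6692) = 3.023.
ΔT = 8.65 × 3.023 = 26.1 °C.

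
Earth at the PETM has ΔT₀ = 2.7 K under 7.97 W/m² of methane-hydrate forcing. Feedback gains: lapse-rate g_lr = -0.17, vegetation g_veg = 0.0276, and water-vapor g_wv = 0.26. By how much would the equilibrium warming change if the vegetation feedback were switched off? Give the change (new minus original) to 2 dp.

Original: g = 0.1176, ΔT = 2.7/(1−0.1176) = 3.0598 K.
Without vegetation: g' = 0.09, ΔT' = 2.7/(1−0.09) = 2.9670 K.
Change = 2.9670 − 3.0598 = -0.09 K.

-0.09 K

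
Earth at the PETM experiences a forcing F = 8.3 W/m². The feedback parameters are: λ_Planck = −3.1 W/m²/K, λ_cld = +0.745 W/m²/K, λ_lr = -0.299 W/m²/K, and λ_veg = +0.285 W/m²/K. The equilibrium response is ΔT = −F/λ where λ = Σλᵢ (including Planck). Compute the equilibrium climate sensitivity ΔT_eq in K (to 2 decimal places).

3.50 K

Net feedback parameter λ = (−3.1) + (+0.745) + (-0.299) + (+0.285) = -2.369 W/m²/K.
ΔT = −F/λ = −8.3/(-2.369) = 3.50 K.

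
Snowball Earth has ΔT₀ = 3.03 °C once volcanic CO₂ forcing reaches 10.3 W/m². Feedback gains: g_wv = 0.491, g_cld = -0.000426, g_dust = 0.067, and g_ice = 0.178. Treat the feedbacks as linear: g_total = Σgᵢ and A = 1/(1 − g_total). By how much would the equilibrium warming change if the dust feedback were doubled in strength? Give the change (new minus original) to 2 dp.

Original: g = 0.735574, ΔT = 3.03/(1−0.735574) = 11.4588 °C.
With doubled dust: g' = 0.802574, ΔT' = 3.03/(1−0.802574) = 15.3475 °C.
Change = 15.3475 − 11.4588 = 3.89 °C.

3.89 °C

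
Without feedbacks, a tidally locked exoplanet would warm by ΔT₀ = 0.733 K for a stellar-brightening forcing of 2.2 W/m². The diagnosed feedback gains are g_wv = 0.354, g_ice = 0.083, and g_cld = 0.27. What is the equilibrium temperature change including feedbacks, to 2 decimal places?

2.50 K

Total gain g = 0.354 + 0.083 + 0.27 = 0.707.
Amplification A = 1/(1 − 0.707) = 3.413.
ΔT = 0.733 × 3.413 = 2.50 K.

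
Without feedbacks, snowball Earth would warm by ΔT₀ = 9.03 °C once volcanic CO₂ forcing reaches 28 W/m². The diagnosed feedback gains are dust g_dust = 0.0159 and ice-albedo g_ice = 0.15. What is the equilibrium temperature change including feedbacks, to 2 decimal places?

10.83 °C

Total gain g = 0.0159 + 0.15 = 0.1659.
Amplification A = 1/(1 − 0.1659) = 1.199.
ΔT = 9.03 × 1.199 = 10.83 °C.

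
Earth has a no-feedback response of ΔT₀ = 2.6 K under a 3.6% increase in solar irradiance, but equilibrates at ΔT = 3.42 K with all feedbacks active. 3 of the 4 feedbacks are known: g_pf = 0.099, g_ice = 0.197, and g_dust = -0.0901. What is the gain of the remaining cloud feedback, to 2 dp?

Amplification A = ΔT/ΔT₀ = 3.42/2.6 = 1.315.
Total gain g = 1 − 1/A = 1 − 1/1.315 = 0.2395.
Known gains sum to 0.099 + 0.197 − 0.0901 = 0.2059.
g_cld = 0.2395 − 0.2059 = 0.03.

0.03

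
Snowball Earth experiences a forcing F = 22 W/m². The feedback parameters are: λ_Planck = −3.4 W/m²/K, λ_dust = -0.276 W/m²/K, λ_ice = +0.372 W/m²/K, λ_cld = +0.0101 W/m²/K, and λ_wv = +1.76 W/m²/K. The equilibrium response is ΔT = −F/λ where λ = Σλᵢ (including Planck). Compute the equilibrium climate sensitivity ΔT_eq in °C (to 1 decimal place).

14.3 °C

Net feedback parameter λ = (−3.4) + (-0.276) + (+0.372) + (+0.0101) + (+1.76) = -1.5339 W/m²/K.
ΔT = −F/λ = −22/(-1.5339) = 14.3 °C.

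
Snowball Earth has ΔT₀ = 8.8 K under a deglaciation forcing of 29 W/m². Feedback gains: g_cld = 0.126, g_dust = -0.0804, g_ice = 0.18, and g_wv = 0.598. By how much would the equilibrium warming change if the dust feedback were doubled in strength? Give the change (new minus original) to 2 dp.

-15.62 K

Original: g = 0.8236, ΔT = 8.8/(1−0.8236) = 49.8866 K.
With doubled dust: g' = 0.7432, ΔT' = 8.8/(1−0.7432) = 34.2679 K.
Change = 34.2679 − 49.8866 = -15.62 K.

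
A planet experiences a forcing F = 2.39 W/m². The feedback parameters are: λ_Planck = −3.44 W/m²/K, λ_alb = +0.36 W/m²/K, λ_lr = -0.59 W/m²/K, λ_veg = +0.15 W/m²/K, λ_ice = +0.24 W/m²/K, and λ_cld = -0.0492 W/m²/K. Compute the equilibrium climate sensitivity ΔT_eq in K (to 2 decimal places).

Net feedback parameter λ = (−3.44) + (+0.36) + (-0.59) + (+0.15) + (+0.24) + (-0.0492) = -3.3292 W/m²/K.
ΔT = −F/λ = −2.39/(-3.3292) = 0.72 K.

0.72 K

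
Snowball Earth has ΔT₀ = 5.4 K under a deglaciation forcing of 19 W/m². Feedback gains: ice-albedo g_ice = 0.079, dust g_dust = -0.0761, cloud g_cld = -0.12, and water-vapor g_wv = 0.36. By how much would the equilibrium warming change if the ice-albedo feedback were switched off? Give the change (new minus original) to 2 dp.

Original: g = 0.2429, ΔT = 5.4/(1−0.2429) = 7.1325 K.
Without ice-albedo: g' = 0.1639, ΔT' = 5.4/(1−0.1639) = 6.4586 K.
Change = 6.4586 − 7.1325 = -0.67 K.

-0.67 K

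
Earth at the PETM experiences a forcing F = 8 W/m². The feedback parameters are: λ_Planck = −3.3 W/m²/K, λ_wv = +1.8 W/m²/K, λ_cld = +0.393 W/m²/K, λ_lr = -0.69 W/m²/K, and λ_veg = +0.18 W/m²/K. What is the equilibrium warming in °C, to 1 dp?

4.9 °C

Net feedback parameter λ = (−3.3) + (+1.8) + (+0.393) + (-0.69) + (+0.18) = -1.617 W/m²/K.
ΔT = −F/λ = −8/(-1.617) = 4.9 °C.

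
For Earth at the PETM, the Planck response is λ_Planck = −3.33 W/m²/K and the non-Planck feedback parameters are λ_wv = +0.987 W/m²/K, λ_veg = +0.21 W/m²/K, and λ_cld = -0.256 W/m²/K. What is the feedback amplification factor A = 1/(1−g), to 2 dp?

1.39

Convert to gains: g_wv = 0.987/3.33 = 0.2964; g_veg = 0.21/3.33 = 0.06306; g_cld = -0.256/3.33 = -0.07688.
Total gain g = 0.28258.
A = 1/(1 − 0.28258) = 1.39.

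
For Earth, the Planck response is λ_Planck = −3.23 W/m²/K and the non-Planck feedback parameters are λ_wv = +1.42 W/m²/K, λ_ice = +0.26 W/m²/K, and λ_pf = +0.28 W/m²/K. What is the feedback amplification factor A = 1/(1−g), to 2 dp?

Convert to gains: g_wv = 1.42/3.23 = 0.4396; g_ice = 0.26/3.23 = 0.0805; g_pf = 0.28/3.23 = 0.08669.
Total gain g = 0.60679.
A = 1/(1 − 0.60679) = 2.54.

2.54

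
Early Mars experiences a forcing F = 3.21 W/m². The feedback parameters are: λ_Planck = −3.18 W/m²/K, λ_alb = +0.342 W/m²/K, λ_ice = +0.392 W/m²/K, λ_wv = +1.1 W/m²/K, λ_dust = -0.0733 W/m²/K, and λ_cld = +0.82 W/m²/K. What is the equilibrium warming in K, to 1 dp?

5.4 K

Net feedback parameter λ = (−3.18) + (+0.342) + (+0.392) + (+1.1) + (-0.0733) + (+0.82) = -0.5993 W/m²/K.
ΔT = −F/λ = −3.21/(-0.5993) = 5.4 K.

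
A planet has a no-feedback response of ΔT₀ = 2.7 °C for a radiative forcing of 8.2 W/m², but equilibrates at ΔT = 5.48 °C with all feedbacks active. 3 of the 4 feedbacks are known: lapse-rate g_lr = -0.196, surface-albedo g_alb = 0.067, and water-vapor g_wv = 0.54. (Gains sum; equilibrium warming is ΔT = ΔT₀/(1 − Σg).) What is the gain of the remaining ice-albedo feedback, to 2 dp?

Amplification A = ΔT/ΔT₀ = 5.48/2.7 = 2.03.
Total gain g = 1 − 1/A = 1 − 1/2.03 = 0.5074.
Known gains sum to -0.196 + 0.067 + 0.54 = 0.411.
g_ice = 0.5074 − 0.411 = 0.10.

0.10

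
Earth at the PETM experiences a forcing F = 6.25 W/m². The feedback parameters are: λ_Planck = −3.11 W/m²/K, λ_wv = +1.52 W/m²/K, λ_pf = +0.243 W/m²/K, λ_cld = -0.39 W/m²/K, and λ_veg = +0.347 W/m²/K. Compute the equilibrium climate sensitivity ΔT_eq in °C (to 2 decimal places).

Net feedback parameter λ = (−3.11) + (+1.52) + (+0.243) + (-0.39) + (+0.347) = -1.39 W/m²/K.
ΔT = −F/λ = −6.25/(-1.39) = 4.50 °C.

4.50 °C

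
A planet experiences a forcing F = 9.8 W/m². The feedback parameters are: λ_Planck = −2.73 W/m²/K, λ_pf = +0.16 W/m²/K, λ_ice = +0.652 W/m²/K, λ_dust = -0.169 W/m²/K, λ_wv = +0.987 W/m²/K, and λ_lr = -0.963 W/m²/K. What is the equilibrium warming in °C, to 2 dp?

4.75 °C

Net feedback parameter λ = (−2.73) + (+0.16) + (+0.652) + (-0.169) + (+0.987) + (-0.963) = -2.063 W/m²/K.
ΔT = −F/λ = −9.8/(-2.063) = 4.75 °C.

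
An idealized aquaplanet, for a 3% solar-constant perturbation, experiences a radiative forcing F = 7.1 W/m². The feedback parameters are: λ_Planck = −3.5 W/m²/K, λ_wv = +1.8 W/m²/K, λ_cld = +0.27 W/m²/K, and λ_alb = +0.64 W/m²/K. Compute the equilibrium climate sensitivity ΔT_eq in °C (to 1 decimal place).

9.0 °C

Net feedback parameter λ = (−3.5) + (+1.8) + (+0.27) + (+0.64) = -0.79 W/m²/K.
ΔT = −F/λ = −7.1/(-0.79) = 9.0 °C.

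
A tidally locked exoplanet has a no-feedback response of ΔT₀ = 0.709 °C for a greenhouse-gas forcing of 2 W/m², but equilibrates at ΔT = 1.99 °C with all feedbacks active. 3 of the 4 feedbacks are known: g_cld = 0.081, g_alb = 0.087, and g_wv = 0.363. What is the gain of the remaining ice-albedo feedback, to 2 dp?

0.11

Amplification A = ΔT/ΔT₀ = 1.99/0.709 = 2.807.
Total gain g = 1 − 1/A = 1 − 1/2.807 = 0.6437.
Known gains sum to 0.081 + 0.087 + 0.363 = 0.531.
g_ice = 0.6437 − 0.531 = 0.11.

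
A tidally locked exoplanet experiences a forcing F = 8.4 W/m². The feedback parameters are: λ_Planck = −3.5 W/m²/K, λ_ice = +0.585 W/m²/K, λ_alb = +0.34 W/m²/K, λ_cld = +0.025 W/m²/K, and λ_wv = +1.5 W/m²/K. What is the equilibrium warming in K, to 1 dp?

Net feedback parameter λ = (−3.5) + (+0.585) + (+0.34) + (+0.025) + (+1.5) = -1.05 W/m²/K.
ΔT = −F/λ = −8.4/(-1.05) = 8.0 K.

8.0 K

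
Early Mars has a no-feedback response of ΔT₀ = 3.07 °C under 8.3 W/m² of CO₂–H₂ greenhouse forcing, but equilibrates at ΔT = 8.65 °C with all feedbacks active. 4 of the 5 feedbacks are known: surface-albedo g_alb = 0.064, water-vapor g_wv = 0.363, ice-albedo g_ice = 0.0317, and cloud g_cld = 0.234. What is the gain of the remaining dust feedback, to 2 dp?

-0.05

Amplification A = ΔT/ΔT₀ = 8.65/3.07 = 2.818.
Total gain g = 1 − 1/A = 1 − 1/2.818 = 0.6451.
Known gains sum to 0.064 + 0.363 + 0.0317 + 0.234 = 0.6927.
g_dust = 0.6451 − 0.6927 = -0.05.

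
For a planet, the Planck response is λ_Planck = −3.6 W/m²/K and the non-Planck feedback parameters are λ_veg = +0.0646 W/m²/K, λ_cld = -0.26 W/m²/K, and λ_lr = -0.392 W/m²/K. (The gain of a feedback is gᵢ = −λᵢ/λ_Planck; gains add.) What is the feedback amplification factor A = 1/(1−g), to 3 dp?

Convert to gains: g_veg = 0.0646/3.6 = 0.01794; g_cld = -0.26/3.6 = -0.07222; g_lr = -0.392/3.6 = -0.1089.
Total gain g = -0.16318.
A = 1/(1 + 0.16318) = 0.860.

0.860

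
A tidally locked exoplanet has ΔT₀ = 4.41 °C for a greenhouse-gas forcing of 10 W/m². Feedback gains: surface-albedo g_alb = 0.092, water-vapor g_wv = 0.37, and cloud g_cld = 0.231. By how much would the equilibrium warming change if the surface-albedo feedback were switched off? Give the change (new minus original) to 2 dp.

Original: g = 0.693, ΔT = 4.41/(1−0.693) = 14.3648 °C.
Without surface-albedo: g' = 0.601, ΔT' = 4.41/(1−0.601) = 11.0526 °C.
Change = 11.0526 − 14.3648 = -3.31 °C.

-3.31 °C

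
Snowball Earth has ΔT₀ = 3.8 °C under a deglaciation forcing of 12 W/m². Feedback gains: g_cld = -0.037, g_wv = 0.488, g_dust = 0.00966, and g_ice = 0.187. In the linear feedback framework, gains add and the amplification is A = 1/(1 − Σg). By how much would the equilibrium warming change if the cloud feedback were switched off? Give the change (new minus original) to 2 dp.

Original: g = 0.64766, ΔT = 3.8/(1−0.64766) = 10.7850 °C.
Without cloud: g' = 0.68466, ΔT' = 3.8/(1−0.68466) = 12.0505 °C.
Change = 12.0505 − 10.7850 = 1.27 °C.

1.27 °C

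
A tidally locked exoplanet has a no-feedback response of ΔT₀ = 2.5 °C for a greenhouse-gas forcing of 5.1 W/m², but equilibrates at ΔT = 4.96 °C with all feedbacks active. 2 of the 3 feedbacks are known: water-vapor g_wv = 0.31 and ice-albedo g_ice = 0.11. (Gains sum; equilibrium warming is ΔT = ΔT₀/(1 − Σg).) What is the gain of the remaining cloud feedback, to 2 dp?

Amplification A = ΔT/ΔT₀ = 4.96/2.5 = 1.984.
Total gain g = 1 − 1/A = 1 − 1/1.984 = 0.496.
Known gains sum to 0.31 + 0.11 = 0.42.
g_cld = 0.496 − 0.42 = 0.08.

0.08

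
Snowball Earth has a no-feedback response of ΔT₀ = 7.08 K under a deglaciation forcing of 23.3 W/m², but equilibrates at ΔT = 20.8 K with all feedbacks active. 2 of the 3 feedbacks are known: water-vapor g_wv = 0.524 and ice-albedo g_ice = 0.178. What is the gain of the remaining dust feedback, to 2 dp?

-0.04

Amplification A = ΔT/ΔT₀ = 20.8/7.08 = 2.938.
Total gain g = 1 − 1/A = 1 − 1/2.938 = 0.6596.
Known gains sum to 0.524 + 0.178 = 0.702.
g_dust = 0.6596 − 0.702 = -0.04.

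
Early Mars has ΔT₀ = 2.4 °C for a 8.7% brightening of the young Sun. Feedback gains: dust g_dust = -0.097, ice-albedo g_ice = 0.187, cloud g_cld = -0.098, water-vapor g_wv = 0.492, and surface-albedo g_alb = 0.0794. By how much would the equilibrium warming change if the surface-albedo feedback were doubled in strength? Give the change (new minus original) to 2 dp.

Original: g = 0.5634, ΔT = 2.4/(1−0.5634) = 5.4970 °C.
With doubled surface-albedo: g' = 0.6428, ΔT' = 2.4/(1−0.6428) = 6.7189 °C.
Change = 6.7189 − 5.4970 = 1.22 °C.

1.22 °C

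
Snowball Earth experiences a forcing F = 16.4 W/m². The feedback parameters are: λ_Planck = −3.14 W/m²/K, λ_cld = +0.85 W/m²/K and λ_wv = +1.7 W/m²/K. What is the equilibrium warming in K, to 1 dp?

27.8 K

Net feedback parameter λ = (−3.14) + (+0.85) + (+1.7) = -0.59 W/m²/K.
ΔT = −F/λ = −16.4/(-0.59) = 27.8 K.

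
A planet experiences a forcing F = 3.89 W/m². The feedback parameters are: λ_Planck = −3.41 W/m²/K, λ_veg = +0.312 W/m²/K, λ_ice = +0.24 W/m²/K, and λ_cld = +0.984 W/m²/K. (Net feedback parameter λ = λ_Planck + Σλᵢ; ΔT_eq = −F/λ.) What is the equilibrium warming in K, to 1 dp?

2.1 K

Net feedback parameter λ = (−3.41) + (+0.312) + (+0.24) + (+0.984) = -1.874 W/m²/K.
ΔT = −F/λ = −3.89/(-1.874) = 2.1 K.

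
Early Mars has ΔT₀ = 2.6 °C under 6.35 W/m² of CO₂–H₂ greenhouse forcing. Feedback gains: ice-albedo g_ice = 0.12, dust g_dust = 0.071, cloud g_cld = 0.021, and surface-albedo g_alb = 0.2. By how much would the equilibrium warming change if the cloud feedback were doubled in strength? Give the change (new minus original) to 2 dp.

0.16 °C

Original: g = 0.412, ΔT = 2.6/(1−0.412) = 4.4218 °C.
With doubled cloud: g' = 0.433, ΔT' = 2.6/(1−0.433) = 4.5855 °C.
Change = 4.5855 − 4.4218 = 0.16 °C.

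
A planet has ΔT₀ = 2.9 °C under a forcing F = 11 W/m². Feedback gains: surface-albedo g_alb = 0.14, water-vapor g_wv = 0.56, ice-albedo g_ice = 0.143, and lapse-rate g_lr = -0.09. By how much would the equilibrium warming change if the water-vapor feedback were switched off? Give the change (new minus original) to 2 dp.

Original: g = 0.753, ΔT = 2.9/(1−0.753) = 11.7409 °C.
Without water-vapor: g' = 0.193, ΔT' = 2.9/(1−0.193) = 3.5936 °C.
Change = 3.5936 − 11.7409 = -8.15 °C.

-8.15 °C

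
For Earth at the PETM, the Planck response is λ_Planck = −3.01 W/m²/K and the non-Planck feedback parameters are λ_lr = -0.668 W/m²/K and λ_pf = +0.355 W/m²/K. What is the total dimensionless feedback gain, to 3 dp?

Convert to gains: g_lr = -0.668/3.01 = -0.2219; g_pf = 0.355/3.01 = 0.1179.
Total gain g = -0.104.

-0.104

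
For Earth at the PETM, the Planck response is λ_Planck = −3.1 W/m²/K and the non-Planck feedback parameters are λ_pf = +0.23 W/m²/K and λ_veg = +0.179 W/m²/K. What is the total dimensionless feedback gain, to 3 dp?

Convert to gains: g_pf = 0.23/3.1 = 0.07419; g_veg = 0.179/3.1 = 0.05774.
Total gain g = 0.13193.

0.132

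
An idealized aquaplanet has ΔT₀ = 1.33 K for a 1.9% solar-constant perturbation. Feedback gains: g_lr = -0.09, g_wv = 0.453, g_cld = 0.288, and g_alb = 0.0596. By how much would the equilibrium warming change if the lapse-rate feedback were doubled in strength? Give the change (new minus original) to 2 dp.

Original: g = 0.7106, ΔT = 1.33/(1−0.7106) = 4.5957 K.
With doubled lapse-rate: g' = 0.6206, ΔT' = 1.33/(1−0.6206) = 3.5055 K.
Change = 3.5055 − 4.5957 = -1.09 K.

-1.09 K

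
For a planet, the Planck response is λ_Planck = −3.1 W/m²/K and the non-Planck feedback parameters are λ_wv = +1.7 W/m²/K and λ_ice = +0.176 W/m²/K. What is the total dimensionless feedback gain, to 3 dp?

0.605

Convert to gains: g_wv = 1.7/3.1 = 0.5484; g_ice = 0.176/3.1 = 0.05677.
Total gain g = 0.60517.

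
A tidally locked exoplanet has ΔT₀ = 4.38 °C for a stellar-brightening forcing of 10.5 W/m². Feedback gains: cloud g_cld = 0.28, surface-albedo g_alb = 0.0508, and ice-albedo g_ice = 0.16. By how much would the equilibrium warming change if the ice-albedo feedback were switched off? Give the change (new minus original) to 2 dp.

-2.06 °C

Original: g = 0.4908, ΔT = 4.38/(1−0.4908) = 8.6017 °C.
Without ice-albedo: g' = 0.3308, ΔT' = 4.38/(1−0.3308) = 6.5451 °C.
Change = 6.5451 − 8.6017 = -2.06 °C.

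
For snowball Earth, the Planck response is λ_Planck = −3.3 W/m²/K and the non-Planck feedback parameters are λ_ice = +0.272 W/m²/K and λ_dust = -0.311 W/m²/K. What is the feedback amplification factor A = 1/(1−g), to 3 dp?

0.988

Convert to gains: g_ice = 0.272/3.3 = 0.08242; g_dust = -0.311/3.3 = -0.09424.
Total gain g = -0.01182.
A = 1/(1 + 0.01182) = 0.988.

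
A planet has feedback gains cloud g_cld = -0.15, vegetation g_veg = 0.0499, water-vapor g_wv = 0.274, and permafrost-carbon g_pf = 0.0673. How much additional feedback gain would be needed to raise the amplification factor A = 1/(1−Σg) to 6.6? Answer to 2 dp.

0.61

Current total gain = 0.2412.
Target gain for A = 6.6: g* = 1 − 1/6.6 = 0.8485.
Additional gain needed = 0.8485 − 0.2412 = 0.61.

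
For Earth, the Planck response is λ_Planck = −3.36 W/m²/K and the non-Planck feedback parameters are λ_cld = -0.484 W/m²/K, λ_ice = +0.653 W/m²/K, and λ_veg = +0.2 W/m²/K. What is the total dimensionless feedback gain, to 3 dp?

0.110

Convert to gains: g_cld = -0.484/3.36 = -0.144; g_ice = 0.653/3.36 = 0.1943; g_veg = 0.2/3.36 = 0.05952.
Total gain g = 0.10982.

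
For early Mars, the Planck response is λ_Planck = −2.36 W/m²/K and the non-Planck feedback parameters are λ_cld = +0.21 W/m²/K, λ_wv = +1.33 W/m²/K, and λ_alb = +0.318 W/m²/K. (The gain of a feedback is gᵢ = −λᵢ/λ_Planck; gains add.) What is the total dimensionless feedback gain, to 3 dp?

0.787

Convert to gains: g_cld = 0.21/2.36 = 0.08898; g_wv = 1.33/2.36 = 0.5636; g_alb = 0.318/2.36 = 0.1347.
Total gain g = 0.78728.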